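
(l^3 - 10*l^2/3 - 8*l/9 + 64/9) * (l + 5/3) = l^4 - 5*l^3/3 - 58*l^2/9 + 152*l/27 + 320/27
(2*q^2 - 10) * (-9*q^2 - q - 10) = -18*q^4 - 2*q^3 + 70*q^2 + 10*q + 100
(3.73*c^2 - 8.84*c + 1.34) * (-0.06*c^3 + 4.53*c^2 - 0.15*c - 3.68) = -0.2238*c^5 + 17.4273*c^4 - 40.6851*c^3 - 6.3302*c^2 + 32.3302*c - 4.9312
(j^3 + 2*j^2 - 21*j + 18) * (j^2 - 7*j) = j^5 - 5*j^4 - 35*j^3 + 165*j^2 - 126*j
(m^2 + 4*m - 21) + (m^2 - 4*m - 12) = 2*m^2 - 33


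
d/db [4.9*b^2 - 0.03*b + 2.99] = 9.8*b - 0.03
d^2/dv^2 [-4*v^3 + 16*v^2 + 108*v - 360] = 32 - 24*v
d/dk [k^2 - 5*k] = 2*k - 5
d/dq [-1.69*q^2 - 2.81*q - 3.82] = -3.38*q - 2.81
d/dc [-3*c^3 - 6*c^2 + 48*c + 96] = -9*c^2 - 12*c + 48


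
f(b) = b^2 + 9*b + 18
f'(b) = 2*b + 9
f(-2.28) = 2.68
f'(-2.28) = 4.44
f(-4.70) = -2.21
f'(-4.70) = -0.40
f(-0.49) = 13.83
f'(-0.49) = 8.02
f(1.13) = 29.45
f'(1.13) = 11.26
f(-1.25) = 8.31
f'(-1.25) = 6.50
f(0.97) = 27.67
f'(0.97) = 10.94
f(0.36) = 21.37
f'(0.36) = 9.72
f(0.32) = 20.98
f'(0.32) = 9.64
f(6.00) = 108.00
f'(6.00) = 21.00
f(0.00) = 18.00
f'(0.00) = 9.00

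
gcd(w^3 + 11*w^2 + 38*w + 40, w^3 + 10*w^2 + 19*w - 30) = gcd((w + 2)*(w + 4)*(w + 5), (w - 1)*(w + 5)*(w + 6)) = w + 5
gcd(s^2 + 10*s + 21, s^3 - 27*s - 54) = s + 3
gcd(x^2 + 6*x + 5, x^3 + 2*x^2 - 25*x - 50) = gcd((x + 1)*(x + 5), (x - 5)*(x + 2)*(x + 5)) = x + 5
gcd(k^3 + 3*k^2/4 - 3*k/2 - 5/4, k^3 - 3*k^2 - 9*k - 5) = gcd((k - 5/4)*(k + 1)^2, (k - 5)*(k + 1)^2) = k^2 + 2*k + 1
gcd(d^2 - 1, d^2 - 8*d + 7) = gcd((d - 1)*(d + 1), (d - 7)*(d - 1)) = d - 1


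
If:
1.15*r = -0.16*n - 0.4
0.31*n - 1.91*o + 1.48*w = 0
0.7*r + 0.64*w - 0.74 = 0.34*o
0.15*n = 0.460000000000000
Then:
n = 3.07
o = 3.48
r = -0.77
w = 3.85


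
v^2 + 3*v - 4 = (v - 1)*(v + 4)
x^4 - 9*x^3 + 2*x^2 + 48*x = x*(x - 8)*(x - 3)*(x + 2)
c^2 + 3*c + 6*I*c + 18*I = (c + 3)*(c + 6*I)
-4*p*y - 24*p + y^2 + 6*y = (-4*p + y)*(y + 6)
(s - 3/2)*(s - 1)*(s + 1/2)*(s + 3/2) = s^4 - s^3/2 - 11*s^2/4 + 9*s/8 + 9/8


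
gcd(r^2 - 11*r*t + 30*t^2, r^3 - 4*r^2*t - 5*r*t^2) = r - 5*t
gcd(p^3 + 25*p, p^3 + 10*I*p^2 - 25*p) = p^2 + 5*I*p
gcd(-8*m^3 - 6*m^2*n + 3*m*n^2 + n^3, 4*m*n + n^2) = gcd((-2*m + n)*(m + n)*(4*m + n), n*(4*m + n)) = 4*m + n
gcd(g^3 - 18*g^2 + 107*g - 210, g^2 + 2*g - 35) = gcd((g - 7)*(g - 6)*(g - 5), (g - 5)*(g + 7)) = g - 5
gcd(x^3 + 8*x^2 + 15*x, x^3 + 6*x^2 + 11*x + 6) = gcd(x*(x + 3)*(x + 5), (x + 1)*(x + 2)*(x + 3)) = x + 3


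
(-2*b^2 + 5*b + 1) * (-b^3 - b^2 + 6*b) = 2*b^5 - 3*b^4 - 18*b^3 + 29*b^2 + 6*b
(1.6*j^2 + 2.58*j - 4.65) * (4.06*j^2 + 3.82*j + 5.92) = 6.496*j^4 + 16.5868*j^3 + 0.448599999999997*j^2 - 2.4894*j - 27.528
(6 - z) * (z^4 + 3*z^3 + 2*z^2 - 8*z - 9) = -z^5 + 3*z^4 + 16*z^3 + 20*z^2 - 39*z - 54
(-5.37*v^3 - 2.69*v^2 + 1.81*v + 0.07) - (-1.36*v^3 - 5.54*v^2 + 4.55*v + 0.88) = -4.01*v^3 + 2.85*v^2 - 2.74*v - 0.81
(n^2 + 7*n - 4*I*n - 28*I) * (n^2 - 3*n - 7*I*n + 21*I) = n^4 + 4*n^3 - 11*I*n^3 - 49*n^2 - 44*I*n^2 - 112*n + 231*I*n + 588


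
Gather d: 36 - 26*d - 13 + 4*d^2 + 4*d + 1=4*d^2 - 22*d + 24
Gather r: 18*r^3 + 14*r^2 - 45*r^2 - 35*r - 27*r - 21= 18*r^3 - 31*r^2 - 62*r - 21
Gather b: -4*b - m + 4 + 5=-4*b - m + 9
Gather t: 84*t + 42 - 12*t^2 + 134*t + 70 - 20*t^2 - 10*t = -32*t^2 + 208*t + 112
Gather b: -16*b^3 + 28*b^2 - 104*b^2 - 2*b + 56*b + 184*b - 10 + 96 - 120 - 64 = -16*b^3 - 76*b^2 + 238*b - 98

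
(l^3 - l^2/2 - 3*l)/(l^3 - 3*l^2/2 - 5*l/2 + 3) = l/(l - 1)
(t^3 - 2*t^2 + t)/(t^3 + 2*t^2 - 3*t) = (t - 1)/(t + 3)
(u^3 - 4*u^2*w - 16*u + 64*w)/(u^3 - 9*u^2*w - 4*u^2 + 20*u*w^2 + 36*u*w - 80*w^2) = (u + 4)/(u - 5*w)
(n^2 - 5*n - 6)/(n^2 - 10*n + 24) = (n + 1)/(n - 4)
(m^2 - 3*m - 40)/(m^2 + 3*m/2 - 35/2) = 2*(m - 8)/(2*m - 7)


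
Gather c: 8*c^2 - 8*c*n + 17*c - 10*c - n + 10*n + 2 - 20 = 8*c^2 + c*(7 - 8*n) + 9*n - 18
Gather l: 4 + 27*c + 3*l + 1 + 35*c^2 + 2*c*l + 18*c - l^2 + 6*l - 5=35*c^2 + 45*c - l^2 + l*(2*c + 9)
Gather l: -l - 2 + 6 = 4 - l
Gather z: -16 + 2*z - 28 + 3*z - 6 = 5*z - 50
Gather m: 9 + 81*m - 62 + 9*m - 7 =90*m - 60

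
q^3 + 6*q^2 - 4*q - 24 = (q - 2)*(q + 2)*(q + 6)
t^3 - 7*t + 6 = (t - 2)*(t - 1)*(t + 3)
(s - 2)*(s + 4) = s^2 + 2*s - 8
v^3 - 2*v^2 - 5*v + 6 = (v - 3)*(v - 1)*(v + 2)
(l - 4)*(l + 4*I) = l^2 - 4*l + 4*I*l - 16*I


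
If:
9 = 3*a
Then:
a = 3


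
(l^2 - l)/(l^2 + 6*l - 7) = l/(l + 7)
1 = 1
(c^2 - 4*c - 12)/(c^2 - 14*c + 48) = (c + 2)/(c - 8)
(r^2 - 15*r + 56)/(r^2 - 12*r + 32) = (r - 7)/(r - 4)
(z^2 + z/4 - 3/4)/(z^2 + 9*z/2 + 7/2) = (4*z - 3)/(2*(2*z + 7))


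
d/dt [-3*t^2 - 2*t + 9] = -6*t - 2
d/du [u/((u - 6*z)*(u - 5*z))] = -u^2/((u - 6*z)^2*(u - 5*z)^2) + 30*z^2/((u - 6*z)^2*(u - 5*z)^2)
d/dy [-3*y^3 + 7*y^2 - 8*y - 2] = -9*y^2 + 14*y - 8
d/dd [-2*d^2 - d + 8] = -4*d - 1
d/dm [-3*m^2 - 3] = -6*m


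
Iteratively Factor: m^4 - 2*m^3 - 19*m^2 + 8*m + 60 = (m + 3)*(m^3 - 5*m^2 - 4*m + 20) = (m - 5)*(m + 3)*(m^2 - 4) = (m - 5)*(m + 2)*(m + 3)*(m - 2)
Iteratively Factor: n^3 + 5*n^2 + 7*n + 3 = (n + 1)*(n^2 + 4*n + 3) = (n + 1)*(n + 3)*(n + 1)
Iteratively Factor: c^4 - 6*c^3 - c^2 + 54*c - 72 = (c - 3)*(c^3 - 3*c^2 - 10*c + 24) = (c - 4)*(c - 3)*(c^2 + c - 6) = (c - 4)*(c - 3)*(c - 2)*(c + 3)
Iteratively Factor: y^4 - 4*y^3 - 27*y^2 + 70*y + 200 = (y - 5)*(y^3 + y^2 - 22*y - 40) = (y - 5)*(y + 2)*(y^2 - y - 20) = (y - 5)*(y + 2)*(y + 4)*(y - 5)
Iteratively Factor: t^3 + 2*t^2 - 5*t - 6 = (t + 3)*(t^2 - t - 2) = (t + 1)*(t + 3)*(t - 2)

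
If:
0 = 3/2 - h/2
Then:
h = 3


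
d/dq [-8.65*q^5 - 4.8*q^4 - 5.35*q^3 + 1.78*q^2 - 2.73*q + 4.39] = -43.25*q^4 - 19.2*q^3 - 16.05*q^2 + 3.56*q - 2.73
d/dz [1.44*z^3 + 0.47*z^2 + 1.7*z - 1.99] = 4.32*z^2 + 0.94*z + 1.7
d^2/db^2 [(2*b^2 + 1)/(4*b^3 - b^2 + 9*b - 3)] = 2*(32*b^6 - 120*b^4 + 154*b^3 + 93*b^2 + 9*b + 96)/(64*b^9 - 48*b^8 + 444*b^7 - 361*b^6 + 1071*b^5 - 900*b^4 + 999*b^3 - 756*b^2 + 243*b - 27)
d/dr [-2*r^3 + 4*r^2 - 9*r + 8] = -6*r^2 + 8*r - 9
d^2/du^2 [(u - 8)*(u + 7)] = 2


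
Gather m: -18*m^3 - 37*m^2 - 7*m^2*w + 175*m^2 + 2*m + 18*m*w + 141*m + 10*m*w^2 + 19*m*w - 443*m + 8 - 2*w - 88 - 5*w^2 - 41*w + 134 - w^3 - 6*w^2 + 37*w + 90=-18*m^3 + m^2*(138 - 7*w) + m*(10*w^2 + 37*w - 300) - w^3 - 11*w^2 - 6*w + 144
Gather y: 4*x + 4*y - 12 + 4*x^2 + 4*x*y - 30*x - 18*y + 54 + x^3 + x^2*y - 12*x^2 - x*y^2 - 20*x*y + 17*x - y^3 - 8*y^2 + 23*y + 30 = x^3 - 8*x^2 - 9*x - y^3 + y^2*(-x - 8) + y*(x^2 - 16*x + 9) + 72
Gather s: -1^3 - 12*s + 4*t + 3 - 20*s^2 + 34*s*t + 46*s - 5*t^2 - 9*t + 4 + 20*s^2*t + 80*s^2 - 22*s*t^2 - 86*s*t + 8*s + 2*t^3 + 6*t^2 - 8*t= s^2*(20*t + 60) + s*(-22*t^2 - 52*t + 42) + 2*t^3 + t^2 - 13*t + 6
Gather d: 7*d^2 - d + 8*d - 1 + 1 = 7*d^2 + 7*d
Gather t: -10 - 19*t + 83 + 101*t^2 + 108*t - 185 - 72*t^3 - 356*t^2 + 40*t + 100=-72*t^3 - 255*t^2 + 129*t - 12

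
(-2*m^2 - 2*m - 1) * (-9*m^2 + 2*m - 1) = 18*m^4 + 14*m^3 + 7*m^2 + 1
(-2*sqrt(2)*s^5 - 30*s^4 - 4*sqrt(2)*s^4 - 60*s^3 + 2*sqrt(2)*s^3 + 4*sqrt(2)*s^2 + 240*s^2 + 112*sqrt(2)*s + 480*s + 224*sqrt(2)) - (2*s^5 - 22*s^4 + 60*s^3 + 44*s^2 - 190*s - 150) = -2*sqrt(2)*s^5 - 2*s^5 - 8*s^4 - 4*sqrt(2)*s^4 - 120*s^3 + 2*sqrt(2)*s^3 + 4*sqrt(2)*s^2 + 196*s^2 + 112*sqrt(2)*s + 670*s + 150 + 224*sqrt(2)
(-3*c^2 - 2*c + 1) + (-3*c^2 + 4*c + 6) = -6*c^2 + 2*c + 7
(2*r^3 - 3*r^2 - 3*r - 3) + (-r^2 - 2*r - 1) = 2*r^3 - 4*r^2 - 5*r - 4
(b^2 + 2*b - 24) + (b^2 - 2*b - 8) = 2*b^2 - 32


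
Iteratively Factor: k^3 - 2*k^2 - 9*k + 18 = (k - 2)*(k^2 - 9) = (k - 2)*(k + 3)*(k - 3)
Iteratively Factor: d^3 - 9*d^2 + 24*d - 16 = (d - 1)*(d^2 - 8*d + 16) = (d - 4)*(d - 1)*(d - 4)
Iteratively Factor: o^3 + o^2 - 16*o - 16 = (o - 4)*(o^2 + 5*o + 4) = (o - 4)*(o + 4)*(o + 1)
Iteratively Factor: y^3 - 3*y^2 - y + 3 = (y + 1)*(y^2 - 4*y + 3) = (y - 1)*(y + 1)*(y - 3)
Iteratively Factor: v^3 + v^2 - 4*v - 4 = (v + 2)*(v^2 - v - 2) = (v - 2)*(v + 2)*(v + 1)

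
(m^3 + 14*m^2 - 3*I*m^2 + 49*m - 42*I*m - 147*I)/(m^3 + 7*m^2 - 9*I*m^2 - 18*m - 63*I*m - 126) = (m + 7)/(m - 6*I)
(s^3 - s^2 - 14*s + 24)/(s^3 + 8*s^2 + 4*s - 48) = (s - 3)/(s + 6)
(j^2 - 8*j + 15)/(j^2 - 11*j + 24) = (j - 5)/(j - 8)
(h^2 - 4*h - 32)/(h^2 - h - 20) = (h - 8)/(h - 5)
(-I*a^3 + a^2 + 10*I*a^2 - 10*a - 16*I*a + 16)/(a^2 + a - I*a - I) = (-I*a^3 + a^2*(1 + 10*I) + a*(-10 - 16*I) + 16)/(a^2 + a*(1 - I) - I)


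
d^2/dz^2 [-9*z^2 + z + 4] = -18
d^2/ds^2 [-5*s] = 0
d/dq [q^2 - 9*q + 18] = 2*q - 9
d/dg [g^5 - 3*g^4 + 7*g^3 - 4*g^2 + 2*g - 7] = 5*g^4 - 12*g^3 + 21*g^2 - 8*g + 2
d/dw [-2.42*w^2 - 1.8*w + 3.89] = -4.84*w - 1.8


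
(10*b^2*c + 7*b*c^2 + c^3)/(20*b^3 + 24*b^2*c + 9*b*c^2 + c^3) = c/(2*b + c)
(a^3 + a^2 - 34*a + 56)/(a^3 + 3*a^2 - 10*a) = (a^2 + 3*a - 28)/(a*(a + 5))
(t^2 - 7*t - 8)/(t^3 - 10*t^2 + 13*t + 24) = 1/(t - 3)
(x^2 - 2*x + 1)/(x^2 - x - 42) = (-x^2 + 2*x - 1)/(-x^2 + x + 42)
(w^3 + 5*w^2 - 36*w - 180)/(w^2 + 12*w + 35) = (w^2 - 36)/(w + 7)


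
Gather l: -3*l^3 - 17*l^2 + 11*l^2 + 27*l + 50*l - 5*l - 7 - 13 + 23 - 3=-3*l^3 - 6*l^2 + 72*l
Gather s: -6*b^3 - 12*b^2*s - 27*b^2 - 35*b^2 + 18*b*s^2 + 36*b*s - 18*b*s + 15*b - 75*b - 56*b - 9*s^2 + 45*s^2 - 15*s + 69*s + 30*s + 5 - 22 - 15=-6*b^3 - 62*b^2 - 116*b + s^2*(18*b + 36) + s*(-12*b^2 + 18*b + 84) - 32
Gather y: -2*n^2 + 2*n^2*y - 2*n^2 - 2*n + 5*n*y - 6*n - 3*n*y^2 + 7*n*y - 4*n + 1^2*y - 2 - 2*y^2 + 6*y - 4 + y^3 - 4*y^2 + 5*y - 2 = -4*n^2 - 12*n + y^3 + y^2*(-3*n - 6) + y*(2*n^2 + 12*n + 12) - 8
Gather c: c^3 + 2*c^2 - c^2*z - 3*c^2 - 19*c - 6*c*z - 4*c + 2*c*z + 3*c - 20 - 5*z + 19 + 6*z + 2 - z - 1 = c^3 + c^2*(-z - 1) + c*(-4*z - 20)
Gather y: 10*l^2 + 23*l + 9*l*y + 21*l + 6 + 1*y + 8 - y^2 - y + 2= 10*l^2 + 9*l*y + 44*l - y^2 + 16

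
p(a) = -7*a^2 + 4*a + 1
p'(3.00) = -38.00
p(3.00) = -50.00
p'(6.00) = -80.00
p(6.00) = -227.00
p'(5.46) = -72.44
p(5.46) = -185.84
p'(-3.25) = 49.50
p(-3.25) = -85.94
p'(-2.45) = 38.30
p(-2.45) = -50.82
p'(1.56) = -17.84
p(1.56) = -9.80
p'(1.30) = -14.20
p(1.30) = -5.63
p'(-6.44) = 94.16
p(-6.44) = -315.08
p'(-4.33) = 64.62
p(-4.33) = -147.56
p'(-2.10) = 33.40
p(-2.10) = -38.27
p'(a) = 4 - 14*a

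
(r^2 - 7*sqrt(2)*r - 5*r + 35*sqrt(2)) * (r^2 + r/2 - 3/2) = r^4 - 7*sqrt(2)*r^3 - 9*r^3/2 - 4*r^2 + 63*sqrt(2)*r^2/2 + 15*r/2 + 28*sqrt(2)*r - 105*sqrt(2)/2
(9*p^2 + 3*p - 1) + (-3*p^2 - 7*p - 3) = 6*p^2 - 4*p - 4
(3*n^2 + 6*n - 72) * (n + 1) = 3*n^3 + 9*n^2 - 66*n - 72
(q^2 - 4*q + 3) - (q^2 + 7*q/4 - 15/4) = 27/4 - 23*q/4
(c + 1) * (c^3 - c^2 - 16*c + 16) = c^4 - 17*c^2 + 16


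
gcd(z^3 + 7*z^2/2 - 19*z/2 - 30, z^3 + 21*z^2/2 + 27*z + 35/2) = z + 5/2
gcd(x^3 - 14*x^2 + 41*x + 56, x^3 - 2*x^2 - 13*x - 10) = x + 1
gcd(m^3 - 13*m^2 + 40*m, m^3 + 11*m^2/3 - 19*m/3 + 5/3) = 1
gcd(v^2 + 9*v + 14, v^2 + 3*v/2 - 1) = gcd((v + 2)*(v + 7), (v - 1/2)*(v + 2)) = v + 2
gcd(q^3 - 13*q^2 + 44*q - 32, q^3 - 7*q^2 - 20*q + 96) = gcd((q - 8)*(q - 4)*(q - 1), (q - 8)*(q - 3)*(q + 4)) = q - 8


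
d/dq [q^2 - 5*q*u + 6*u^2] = 2*q - 5*u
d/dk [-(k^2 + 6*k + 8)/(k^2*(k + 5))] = (k^3 + 12*k^2 + 54*k + 80)/(k^3*(k^2 + 10*k + 25))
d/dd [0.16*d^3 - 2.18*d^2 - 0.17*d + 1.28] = 0.48*d^2 - 4.36*d - 0.17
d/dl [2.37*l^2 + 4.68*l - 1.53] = 4.74*l + 4.68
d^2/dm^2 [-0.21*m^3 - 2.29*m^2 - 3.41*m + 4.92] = -1.26*m - 4.58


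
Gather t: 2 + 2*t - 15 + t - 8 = 3*t - 21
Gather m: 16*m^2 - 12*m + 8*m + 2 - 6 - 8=16*m^2 - 4*m - 12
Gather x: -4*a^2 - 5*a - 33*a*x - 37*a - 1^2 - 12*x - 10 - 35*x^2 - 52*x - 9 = -4*a^2 - 42*a - 35*x^2 + x*(-33*a - 64) - 20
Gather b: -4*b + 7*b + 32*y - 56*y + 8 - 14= 3*b - 24*y - 6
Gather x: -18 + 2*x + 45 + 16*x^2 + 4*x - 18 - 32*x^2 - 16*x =-16*x^2 - 10*x + 9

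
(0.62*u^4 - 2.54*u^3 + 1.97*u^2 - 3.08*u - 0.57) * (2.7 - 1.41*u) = -0.8742*u^5 + 5.2554*u^4 - 9.6357*u^3 + 9.6618*u^2 - 7.5123*u - 1.539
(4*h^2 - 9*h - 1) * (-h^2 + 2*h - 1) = -4*h^4 + 17*h^3 - 21*h^2 + 7*h + 1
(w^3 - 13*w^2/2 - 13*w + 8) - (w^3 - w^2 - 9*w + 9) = -11*w^2/2 - 4*w - 1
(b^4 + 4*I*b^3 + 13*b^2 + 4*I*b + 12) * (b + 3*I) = b^5 + 7*I*b^4 + b^3 + 43*I*b^2 + 36*I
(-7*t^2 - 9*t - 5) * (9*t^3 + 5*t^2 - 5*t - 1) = -63*t^5 - 116*t^4 - 55*t^3 + 27*t^2 + 34*t + 5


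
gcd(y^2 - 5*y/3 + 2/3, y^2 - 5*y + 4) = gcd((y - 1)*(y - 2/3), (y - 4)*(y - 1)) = y - 1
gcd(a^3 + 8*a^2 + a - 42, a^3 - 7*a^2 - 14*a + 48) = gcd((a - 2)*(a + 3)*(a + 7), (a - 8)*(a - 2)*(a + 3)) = a^2 + a - 6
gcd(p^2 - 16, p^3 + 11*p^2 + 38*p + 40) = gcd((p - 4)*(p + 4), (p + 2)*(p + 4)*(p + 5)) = p + 4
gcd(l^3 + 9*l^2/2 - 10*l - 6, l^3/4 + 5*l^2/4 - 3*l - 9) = l + 6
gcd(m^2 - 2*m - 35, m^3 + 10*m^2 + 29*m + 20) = m + 5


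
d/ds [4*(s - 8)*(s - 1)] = 8*s - 36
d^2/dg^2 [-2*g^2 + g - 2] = -4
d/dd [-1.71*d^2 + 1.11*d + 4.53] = 1.11 - 3.42*d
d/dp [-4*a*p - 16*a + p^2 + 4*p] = -4*a + 2*p + 4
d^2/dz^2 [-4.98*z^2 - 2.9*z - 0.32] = -9.96000000000000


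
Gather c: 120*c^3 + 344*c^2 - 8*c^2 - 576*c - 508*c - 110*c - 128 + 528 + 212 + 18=120*c^3 + 336*c^2 - 1194*c + 630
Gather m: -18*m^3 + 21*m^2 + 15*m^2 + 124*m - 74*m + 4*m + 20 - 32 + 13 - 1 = -18*m^3 + 36*m^2 + 54*m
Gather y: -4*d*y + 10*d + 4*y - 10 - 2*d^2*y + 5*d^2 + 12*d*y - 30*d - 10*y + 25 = 5*d^2 - 20*d + y*(-2*d^2 + 8*d - 6) + 15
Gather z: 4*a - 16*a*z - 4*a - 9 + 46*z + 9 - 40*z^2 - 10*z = -40*z^2 + z*(36 - 16*a)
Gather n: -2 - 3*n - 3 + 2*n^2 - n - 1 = 2*n^2 - 4*n - 6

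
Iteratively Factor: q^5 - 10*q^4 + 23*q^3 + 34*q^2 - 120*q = (q - 5)*(q^4 - 5*q^3 - 2*q^2 + 24*q) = q*(q - 5)*(q^3 - 5*q^2 - 2*q + 24) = q*(q - 5)*(q - 3)*(q^2 - 2*q - 8) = q*(q - 5)*(q - 4)*(q - 3)*(q + 2)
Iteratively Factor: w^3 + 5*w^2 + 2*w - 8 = (w - 1)*(w^2 + 6*w + 8) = (w - 1)*(w + 2)*(w + 4)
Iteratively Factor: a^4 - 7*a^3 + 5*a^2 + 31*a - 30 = (a + 2)*(a^3 - 9*a^2 + 23*a - 15) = (a - 1)*(a + 2)*(a^2 - 8*a + 15) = (a - 3)*(a - 1)*(a + 2)*(a - 5)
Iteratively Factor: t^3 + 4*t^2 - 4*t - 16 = (t + 4)*(t^2 - 4) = (t + 2)*(t + 4)*(t - 2)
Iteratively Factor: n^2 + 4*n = (n + 4)*(n)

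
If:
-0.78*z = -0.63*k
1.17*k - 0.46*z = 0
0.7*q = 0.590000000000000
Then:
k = 0.00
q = 0.84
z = 0.00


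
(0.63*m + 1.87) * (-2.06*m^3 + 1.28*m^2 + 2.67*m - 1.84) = -1.2978*m^4 - 3.0458*m^3 + 4.0757*m^2 + 3.8337*m - 3.4408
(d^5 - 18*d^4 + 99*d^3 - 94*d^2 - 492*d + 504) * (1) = d^5 - 18*d^4 + 99*d^3 - 94*d^2 - 492*d + 504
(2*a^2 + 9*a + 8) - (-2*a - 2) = 2*a^2 + 11*a + 10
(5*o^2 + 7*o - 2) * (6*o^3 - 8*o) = 30*o^5 + 42*o^4 - 52*o^3 - 56*o^2 + 16*o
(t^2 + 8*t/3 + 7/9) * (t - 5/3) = t^3 + t^2 - 11*t/3 - 35/27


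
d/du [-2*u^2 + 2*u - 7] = 2 - 4*u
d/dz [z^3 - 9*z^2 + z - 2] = 3*z^2 - 18*z + 1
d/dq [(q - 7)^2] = 2*q - 14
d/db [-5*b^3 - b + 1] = -15*b^2 - 1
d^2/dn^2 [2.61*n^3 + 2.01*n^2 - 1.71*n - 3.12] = 15.66*n + 4.02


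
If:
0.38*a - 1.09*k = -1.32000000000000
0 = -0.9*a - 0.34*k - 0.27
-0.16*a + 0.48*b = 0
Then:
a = -0.67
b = -0.22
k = 0.98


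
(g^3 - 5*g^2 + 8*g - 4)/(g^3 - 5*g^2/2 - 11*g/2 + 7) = 2*(g^2 - 4*g + 4)/(2*g^2 - 3*g - 14)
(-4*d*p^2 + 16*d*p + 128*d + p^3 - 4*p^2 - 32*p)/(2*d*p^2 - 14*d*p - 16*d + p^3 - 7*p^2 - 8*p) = (-4*d*p - 16*d + p^2 + 4*p)/(2*d*p + 2*d + p^2 + p)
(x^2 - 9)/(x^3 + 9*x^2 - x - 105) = (x + 3)/(x^2 + 12*x + 35)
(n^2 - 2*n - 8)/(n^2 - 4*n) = (n + 2)/n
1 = 1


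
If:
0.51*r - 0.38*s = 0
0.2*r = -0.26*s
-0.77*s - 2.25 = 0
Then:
No Solution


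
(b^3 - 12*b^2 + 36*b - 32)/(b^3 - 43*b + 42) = (b^3 - 12*b^2 + 36*b - 32)/(b^3 - 43*b + 42)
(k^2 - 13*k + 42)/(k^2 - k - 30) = (k - 7)/(k + 5)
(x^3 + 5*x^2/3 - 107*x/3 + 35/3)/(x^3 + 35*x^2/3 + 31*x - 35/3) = (x - 5)/(x + 5)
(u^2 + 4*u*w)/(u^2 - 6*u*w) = (u + 4*w)/(u - 6*w)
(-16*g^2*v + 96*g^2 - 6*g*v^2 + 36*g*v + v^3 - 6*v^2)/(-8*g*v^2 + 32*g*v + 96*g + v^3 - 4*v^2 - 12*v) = (2*g + v)/(v + 2)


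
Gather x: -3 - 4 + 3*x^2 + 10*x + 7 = 3*x^2 + 10*x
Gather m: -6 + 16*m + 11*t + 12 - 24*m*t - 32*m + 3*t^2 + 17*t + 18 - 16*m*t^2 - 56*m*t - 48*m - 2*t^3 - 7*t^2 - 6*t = m*(-16*t^2 - 80*t - 64) - 2*t^3 - 4*t^2 + 22*t + 24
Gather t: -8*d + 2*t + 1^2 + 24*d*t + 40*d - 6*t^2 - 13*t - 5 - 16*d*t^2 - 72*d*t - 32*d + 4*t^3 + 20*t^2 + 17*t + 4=4*t^3 + t^2*(14 - 16*d) + t*(6 - 48*d)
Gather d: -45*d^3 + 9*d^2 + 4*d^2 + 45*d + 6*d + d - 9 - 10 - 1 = -45*d^3 + 13*d^2 + 52*d - 20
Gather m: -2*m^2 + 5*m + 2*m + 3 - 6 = -2*m^2 + 7*m - 3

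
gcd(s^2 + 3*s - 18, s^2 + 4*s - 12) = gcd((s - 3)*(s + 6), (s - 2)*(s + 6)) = s + 6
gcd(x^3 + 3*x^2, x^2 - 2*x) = x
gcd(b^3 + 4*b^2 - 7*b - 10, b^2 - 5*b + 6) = b - 2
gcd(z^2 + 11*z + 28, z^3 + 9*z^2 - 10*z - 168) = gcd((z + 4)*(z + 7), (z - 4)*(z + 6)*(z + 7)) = z + 7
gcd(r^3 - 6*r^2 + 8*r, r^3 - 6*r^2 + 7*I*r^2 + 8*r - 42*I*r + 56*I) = r^2 - 6*r + 8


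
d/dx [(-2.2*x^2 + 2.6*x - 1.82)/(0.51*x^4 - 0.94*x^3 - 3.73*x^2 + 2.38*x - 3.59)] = (2.244*x^5 - 6.046*x^4 + 8.6008*x^3 - 0.670400000000001*x^2 + 2.2188*x - 5.0024)/(0.2601*x^8 - 0.9588*x^7 - 2.921*x^6 + 9.44*x^5 + 5.7767*x^4 - 11.0056*x^3 + 32.4458*x^2 - 17.0884*x + 12.8881)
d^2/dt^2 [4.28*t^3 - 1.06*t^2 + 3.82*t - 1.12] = 25.68*t - 2.12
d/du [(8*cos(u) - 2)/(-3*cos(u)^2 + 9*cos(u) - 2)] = 2*(-12*cos(u)^2 + 6*cos(u) - 1)*sin(u)/(3*sin(u)^2 + 9*cos(u) - 5)^2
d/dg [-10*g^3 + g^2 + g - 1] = -30*g^2 + 2*g + 1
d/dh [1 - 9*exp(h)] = -9*exp(h)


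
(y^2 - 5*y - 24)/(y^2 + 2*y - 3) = (y - 8)/(y - 1)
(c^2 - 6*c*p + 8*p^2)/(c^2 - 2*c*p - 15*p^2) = (-c^2 + 6*c*p - 8*p^2)/(-c^2 + 2*c*p + 15*p^2)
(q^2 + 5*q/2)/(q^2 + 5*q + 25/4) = 2*q/(2*q + 5)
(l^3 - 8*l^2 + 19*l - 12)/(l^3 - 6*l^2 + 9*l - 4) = (l - 3)/(l - 1)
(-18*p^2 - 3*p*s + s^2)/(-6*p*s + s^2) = (3*p + s)/s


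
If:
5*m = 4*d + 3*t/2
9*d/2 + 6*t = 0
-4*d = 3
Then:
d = -3/4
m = -69/160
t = 9/16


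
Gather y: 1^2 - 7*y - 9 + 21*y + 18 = 14*y + 10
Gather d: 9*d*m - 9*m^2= 9*d*m - 9*m^2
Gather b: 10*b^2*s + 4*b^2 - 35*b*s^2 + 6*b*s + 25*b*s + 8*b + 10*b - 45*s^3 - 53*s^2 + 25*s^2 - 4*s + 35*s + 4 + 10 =b^2*(10*s + 4) + b*(-35*s^2 + 31*s + 18) - 45*s^3 - 28*s^2 + 31*s + 14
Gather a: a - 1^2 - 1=a - 2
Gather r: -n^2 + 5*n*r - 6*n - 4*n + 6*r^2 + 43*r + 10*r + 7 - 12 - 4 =-n^2 - 10*n + 6*r^2 + r*(5*n + 53) - 9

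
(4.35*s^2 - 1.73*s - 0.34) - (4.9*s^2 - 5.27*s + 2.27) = -0.550000000000001*s^2 + 3.54*s - 2.61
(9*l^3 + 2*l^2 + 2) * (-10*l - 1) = -90*l^4 - 29*l^3 - 2*l^2 - 20*l - 2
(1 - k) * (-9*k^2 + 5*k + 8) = 9*k^3 - 14*k^2 - 3*k + 8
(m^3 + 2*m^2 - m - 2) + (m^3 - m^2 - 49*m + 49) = 2*m^3 + m^2 - 50*m + 47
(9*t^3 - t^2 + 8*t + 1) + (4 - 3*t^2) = 9*t^3 - 4*t^2 + 8*t + 5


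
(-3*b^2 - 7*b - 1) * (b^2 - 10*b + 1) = -3*b^4 + 23*b^3 + 66*b^2 + 3*b - 1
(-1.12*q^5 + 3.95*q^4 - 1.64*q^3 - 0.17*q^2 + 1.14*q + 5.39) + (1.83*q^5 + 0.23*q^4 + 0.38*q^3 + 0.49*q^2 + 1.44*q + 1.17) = 0.71*q^5 + 4.18*q^4 - 1.26*q^3 + 0.32*q^2 + 2.58*q + 6.56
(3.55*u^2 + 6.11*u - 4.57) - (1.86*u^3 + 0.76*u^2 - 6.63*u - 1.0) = -1.86*u^3 + 2.79*u^2 + 12.74*u - 3.57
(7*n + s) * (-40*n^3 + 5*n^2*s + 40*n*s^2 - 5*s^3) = -280*n^4 - 5*n^3*s + 285*n^2*s^2 + 5*n*s^3 - 5*s^4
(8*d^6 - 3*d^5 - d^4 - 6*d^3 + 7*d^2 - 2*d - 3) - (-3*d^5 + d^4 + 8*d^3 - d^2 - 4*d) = 8*d^6 - 2*d^4 - 14*d^3 + 8*d^2 + 2*d - 3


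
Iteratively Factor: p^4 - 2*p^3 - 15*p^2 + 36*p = (p)*(p^3 - 2*p^2 - 15*p + 36) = p*(p - 3)*(p^2 + p - 12) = p*(p - 3)^2*(p + 4)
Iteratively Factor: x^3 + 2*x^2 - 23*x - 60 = (x + 4)*(x^2 - 2*x - 15) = (x + 3)*(x + 4)*(x - 5)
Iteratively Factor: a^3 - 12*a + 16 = (a + 4)*(a^2 - 4*a + 4) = (a - 2)*(a + 4)*(a - 2)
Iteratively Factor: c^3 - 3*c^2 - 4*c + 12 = (c - 3)*(c^2 - 4) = (c - 3)*(c - 2)*(c + 2)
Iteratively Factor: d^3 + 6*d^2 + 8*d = (d)*(d^2 + 6*d + 8) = d*(d + 4)*(d + 2)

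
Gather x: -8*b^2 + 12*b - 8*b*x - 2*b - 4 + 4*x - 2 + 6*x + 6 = -8*b^2 + 10*b + x*(10 - 8*b)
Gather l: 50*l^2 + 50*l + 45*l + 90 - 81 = 50*l^2 + 95*l + 9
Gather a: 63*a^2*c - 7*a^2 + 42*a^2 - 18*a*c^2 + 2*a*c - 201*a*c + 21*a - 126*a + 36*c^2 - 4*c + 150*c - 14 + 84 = a^2*(63*c + 35) + a*(-18*c^2 - 199*c - 105) + 36*c^2 + 146*c + 70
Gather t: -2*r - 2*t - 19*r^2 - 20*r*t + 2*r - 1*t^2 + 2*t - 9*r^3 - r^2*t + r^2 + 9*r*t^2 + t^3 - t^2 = -9*r^3 - 18*r^2 + t^3 + t^2*(9*r - 2) + t*(-r^2 - 20*r)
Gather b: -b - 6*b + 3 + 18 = 21 - 7*b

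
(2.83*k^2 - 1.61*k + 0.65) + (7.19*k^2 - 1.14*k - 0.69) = 10.02*k^2 - 2.75*k - 0.0399999999999999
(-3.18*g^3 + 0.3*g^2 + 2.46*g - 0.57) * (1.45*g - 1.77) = -4.611*g^4 + 6.0636*g^3 + 3.036*g^2 - 5.1807*g + 1.0089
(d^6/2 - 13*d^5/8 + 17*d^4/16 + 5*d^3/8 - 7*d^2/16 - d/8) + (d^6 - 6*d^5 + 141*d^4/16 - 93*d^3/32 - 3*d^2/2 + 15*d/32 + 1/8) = 3*d^6/2 - 61*d^5/8 + 79*d^4/8 - 73*d^3/32 - 31*d^2/16 + 11*d/32 + 1/8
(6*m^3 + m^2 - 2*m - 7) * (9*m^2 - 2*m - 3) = 54*m^5 - 3*m^4 - 38*m^3 - 62*m^2 + 20*m + 21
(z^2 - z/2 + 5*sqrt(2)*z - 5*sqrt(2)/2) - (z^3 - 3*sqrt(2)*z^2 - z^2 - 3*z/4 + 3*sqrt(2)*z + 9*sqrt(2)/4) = -z^3 + 2*z^2 + 3*sqrt(2)*z^2 + z/4 + 2*sqrt(2)*z - 19*sqrt(2)/4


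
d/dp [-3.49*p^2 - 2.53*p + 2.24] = -6.98*p - 2.53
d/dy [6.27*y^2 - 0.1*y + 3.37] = 12.54*y - 0.1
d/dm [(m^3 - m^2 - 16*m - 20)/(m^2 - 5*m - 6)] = (m^4 - 10*m^3 + 3*m^2 + 52*m - 4)/(m^4 - 10*m^3 + 13*m^2 + 60*m + 36)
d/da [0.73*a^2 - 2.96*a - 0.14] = 1.46*a - 2.96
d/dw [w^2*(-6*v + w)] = 3*w*(-4*v + w)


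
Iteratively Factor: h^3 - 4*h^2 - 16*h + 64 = (h - 4)*(h^2 - 16) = (h - 4)^2*(h + 4)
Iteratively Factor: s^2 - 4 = (s + 2)*(s - 2)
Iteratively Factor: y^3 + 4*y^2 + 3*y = (y + 3)*(y^2 + y) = (y + 1)*(y + 3)*(y)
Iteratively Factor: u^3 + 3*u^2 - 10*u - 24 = (u + 2)*(u^2 + u - 12) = (u - 3)*(u + 2)*(u + 4)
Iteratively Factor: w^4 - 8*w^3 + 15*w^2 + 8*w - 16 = (w - 4)*(w^3 - 4*w^2 - w + 4) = (w - 4)*(w - 1)*(w^2 - 3*w - 4) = (w - 4)*(w - 1)*(w + 1)*(w - 4)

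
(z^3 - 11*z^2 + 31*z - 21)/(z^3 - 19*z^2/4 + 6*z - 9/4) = 4*(z - 7)/(4*z - 3)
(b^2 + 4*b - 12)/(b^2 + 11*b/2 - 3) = 2*(b - 2)/(2*b - 1)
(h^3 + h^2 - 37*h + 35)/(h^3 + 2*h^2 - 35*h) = (h - 1)/h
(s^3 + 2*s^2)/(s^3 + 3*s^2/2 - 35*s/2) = 2*s*(s + 2)/(2*s^2 + 3*s - 35)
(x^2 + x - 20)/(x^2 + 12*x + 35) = (x - 4)/(x + 7)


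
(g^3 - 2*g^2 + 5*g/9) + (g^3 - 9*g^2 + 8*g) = 2*g^3 - 11*g^2 + 77*g/9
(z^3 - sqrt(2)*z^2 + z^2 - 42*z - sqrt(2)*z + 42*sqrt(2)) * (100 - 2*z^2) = -2*z^5 - 2*z^4 + 2*sqrt(2)*z^4 + 2*sqrt(2)*z^3 + 184*z^3 - 184*sqrt(2)*z^2 + 100*z^2 - 4200*z - 100*sqrt(2)*z + 4200*sqrt(2)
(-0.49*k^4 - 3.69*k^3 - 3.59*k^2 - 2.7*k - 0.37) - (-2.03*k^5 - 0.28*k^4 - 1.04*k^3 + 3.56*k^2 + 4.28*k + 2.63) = 2.03*k^5 - 0.21*k^4 - 2.65*k^3 - 7.15*k^2 - 6.98*k - 3.0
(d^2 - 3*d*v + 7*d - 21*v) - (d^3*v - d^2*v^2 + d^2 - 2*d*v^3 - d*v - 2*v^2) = -d^3*v + d^2*v^2 + 2*d*v^3 - 2*d*v + 7*d + 2*v^2 - 21*v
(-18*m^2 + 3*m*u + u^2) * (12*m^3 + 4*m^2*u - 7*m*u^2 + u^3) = -216*m^5 - 36*m^4*u + 150*m^3*u^2 - 35*m^2*u^3 - 4*m*u^4 + u^5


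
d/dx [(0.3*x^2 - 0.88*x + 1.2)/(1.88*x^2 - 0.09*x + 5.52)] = (1.6274*x^2 - 1.2*x - 4.7496)/(3.5344*x^4 - 0.3384*x^3 + 20.7633*x^2 - 0.9936*x + 30.4704)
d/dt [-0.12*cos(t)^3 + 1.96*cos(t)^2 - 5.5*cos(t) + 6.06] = (0.36*cos(t)^2 - 3.92*cos(t) + 5.5)*sin(t)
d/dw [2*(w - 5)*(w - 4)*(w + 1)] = 6*w^2 - 32*w + 22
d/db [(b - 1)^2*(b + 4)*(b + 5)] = 4*b^3 + 21*b^2 + 6*b - 31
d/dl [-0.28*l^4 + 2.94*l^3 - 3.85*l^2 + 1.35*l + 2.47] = -1.12*l^3 + 8.82*l^2 - 7.7*l + 1.35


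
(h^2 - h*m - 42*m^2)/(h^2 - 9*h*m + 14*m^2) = (h + 6*m)/(h - 2*m)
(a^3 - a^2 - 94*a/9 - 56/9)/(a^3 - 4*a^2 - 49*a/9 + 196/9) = (3*a + 2)/(3*a - 7)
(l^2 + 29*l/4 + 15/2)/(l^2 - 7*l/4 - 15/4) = (l + 6)/(l - 3)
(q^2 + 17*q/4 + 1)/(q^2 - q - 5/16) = 4*(q + 4)/(4*q - 5)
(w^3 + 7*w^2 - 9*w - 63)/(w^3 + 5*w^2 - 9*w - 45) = (w + 7)/(w + 5)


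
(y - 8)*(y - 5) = y^2 - 13*y + 40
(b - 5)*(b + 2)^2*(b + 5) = b^4 + 4*b^3 - 21*b^2 - 100*b - 100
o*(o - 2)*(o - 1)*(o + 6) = o^4 + 3*o^3 - 16*o^2 + 12*o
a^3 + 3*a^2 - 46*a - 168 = (a - 7)*(a + 4)*(a + 6)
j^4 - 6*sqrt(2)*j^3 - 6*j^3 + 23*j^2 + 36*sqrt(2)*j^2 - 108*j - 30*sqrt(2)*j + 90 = (j - 5)*(j - 1)*(j - 3*sqrt(2))^2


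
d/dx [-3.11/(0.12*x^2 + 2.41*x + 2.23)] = (0.7464*x + 7.4951)/(0.12*x^2 + 2.41*x + 2.23)^2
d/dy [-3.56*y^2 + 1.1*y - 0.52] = 1.1 - 7.12*y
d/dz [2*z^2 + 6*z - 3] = 4*z + 6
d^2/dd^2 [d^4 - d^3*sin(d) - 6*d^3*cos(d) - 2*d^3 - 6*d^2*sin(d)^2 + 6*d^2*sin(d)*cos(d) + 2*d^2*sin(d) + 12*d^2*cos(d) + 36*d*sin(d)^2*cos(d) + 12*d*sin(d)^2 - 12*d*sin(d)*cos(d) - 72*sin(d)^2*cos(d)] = d^3*sin(d) + 6*d^3*cos(d) + 34*d^2*sin(d) - 12*sqrt(2)*d^2*sin(2*d + pi/4) - 18*d^2*cos(d) + 12*d^2 - 54*d*sin(d) - 37*d*cos(d) + 48*d*cos(2*d) + 81*d*cos(3*d) - 12*d - 14*sin(d) + 30*sin(2*d) + 54*sin(3*d) + 42*cos(d) - 18*cos(2*d) - 162*cos(3*d) - 6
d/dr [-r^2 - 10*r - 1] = -2*r - 10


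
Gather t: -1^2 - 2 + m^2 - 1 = m^2 - 4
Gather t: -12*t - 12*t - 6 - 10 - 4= -24*t - 20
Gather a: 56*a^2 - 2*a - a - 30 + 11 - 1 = 56*a^2 - 3*a - 20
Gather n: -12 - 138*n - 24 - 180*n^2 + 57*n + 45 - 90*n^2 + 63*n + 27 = -270*n^2 - 18*n + 36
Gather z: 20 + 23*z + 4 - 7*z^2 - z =-7*z^2 + 22*z + 24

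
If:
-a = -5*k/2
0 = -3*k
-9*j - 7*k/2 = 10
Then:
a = 0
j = -10/9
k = 0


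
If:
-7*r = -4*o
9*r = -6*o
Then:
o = 0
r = 0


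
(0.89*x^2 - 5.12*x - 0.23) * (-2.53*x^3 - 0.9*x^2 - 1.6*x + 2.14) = -2.2517*x^5 + 12.1526*x^4 + 3.7659*x^3 + 10.3036*x^2 - 10.5888*x - 0.4922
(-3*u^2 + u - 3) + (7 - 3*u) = -3*u^2 - 2*u + 4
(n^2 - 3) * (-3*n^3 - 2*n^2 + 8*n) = -3*n^5 - 2*n^4 + 17*n^3 + 6*n^2 - 24*n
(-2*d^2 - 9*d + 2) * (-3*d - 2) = 6*d^3 + 31*d^2 + 12*d - 4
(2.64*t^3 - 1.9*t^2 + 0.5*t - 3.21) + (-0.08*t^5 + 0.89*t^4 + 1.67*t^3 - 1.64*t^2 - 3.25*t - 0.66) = -0.08*t^5 + 0.89*t^4 + 4.31*t^3 - 3.54*t^2 - 2.75*t - 3.87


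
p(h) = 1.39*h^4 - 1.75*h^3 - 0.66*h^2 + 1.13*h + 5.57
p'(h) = 5.56*h^3 - 5.25*h^2 - 1.32*h + 1.13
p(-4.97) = 1046.57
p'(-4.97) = -804.55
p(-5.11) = 1163.83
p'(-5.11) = -871.10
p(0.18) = 5.74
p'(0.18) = 0.75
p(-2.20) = 51.09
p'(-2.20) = -80.58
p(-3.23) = 205.30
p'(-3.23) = -236.74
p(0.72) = 5.76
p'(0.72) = -0.47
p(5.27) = 809.21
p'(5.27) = 662.15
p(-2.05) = 40.11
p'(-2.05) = -66.13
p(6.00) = 1412.03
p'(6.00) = 1005.17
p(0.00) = 5.57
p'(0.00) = 1.13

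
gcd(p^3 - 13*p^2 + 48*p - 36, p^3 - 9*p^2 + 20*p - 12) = p^2 - 7*p + 6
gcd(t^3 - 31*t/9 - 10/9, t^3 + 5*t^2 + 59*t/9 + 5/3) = t^2 + 2*t + 5/9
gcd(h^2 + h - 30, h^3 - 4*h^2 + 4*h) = 1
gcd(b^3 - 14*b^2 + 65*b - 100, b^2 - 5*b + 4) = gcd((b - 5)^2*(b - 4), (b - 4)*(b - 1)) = b - 4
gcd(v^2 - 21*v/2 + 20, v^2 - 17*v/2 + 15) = v - 5/2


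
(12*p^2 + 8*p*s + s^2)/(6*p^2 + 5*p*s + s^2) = (6*p + s)/(3*p + s)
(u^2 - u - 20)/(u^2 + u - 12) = (u - 5)/(u - 3)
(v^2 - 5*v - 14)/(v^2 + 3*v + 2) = (v - 7)/(v + 1)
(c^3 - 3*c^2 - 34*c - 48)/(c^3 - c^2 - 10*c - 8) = (c^2 - 5*c - 24)/(c^2 - 3*c - 4)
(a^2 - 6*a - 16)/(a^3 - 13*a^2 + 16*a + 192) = (a + 2)/(a^2 - 5*a - 24)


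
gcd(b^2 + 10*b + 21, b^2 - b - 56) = b + 7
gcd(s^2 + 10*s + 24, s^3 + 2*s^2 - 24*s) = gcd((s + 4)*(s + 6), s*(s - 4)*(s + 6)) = s + 6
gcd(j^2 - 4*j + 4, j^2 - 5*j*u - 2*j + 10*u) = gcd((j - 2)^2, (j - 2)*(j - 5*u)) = j - 2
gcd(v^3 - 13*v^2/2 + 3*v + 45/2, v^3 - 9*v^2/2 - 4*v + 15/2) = v^2 - 7*v/2 - 15/2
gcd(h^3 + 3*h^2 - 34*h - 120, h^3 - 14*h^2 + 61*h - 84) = 1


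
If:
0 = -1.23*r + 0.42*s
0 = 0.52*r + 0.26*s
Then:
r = 0.00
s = 0.00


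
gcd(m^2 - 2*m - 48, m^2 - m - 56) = m - 8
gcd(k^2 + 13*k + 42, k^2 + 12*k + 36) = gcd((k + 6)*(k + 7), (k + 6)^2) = k + 6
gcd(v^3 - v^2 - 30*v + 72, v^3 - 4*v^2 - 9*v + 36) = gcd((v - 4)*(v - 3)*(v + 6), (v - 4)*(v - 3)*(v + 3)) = v^2 - 7*v + 12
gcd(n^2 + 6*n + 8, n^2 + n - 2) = n + 2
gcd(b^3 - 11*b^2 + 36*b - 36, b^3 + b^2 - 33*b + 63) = b - 3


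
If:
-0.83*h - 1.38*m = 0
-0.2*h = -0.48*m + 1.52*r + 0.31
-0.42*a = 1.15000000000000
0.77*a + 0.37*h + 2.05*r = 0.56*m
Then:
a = -2.74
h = 52.95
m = -31.85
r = -17.23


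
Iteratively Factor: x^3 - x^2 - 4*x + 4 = (x - 2)*(x^2 + x - 2) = (x - 2)*(x + 2)*(x - 1)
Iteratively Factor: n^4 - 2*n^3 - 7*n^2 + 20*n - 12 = (n - 1)*(n^3 - n^2 - 8*n + 12) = (n - 1)*(n + 3)*(n^2 - 4*n + 4) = (n - 2)*(n - 1)*(n + 3)*(n - 2)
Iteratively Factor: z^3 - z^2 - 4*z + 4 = (z - 1)*(z^2 - 4) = (z - 2)*(z - 1)*(z + 2)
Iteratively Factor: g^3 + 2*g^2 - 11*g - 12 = (g + 4)*(g^2 - 2*g - 3) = (g - 3)*(g + 4)*(g + 1)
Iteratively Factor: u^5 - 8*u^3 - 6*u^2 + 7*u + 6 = (u + 2)*(u^4 - 2*u^3 - 4*u^2 + 2*u + 3) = (u - 1)*(u + 2)*(u^3 - u^2 - 5*u - 3) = (u - 3)*(u - 1)*(u + 2)*(u^2 + 2*u + 1) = (u - 3)*(u - 1)*(u + 1)*(u + 2)*(u + 1)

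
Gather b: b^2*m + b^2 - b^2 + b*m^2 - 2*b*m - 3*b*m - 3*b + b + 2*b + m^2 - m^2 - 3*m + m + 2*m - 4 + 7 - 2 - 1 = b^2*m + b*(m^2 - 5*m)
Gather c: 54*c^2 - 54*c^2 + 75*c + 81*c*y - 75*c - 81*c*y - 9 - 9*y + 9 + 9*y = 0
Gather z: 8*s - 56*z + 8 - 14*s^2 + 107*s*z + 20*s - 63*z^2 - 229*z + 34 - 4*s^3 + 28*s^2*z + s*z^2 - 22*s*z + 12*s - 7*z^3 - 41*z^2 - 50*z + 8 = -4*s^3 - 14*s^2 + 40*s - 7*z^3 + z^2*(s - 104) + z*(28*s^2 + 85*s - 335) + 50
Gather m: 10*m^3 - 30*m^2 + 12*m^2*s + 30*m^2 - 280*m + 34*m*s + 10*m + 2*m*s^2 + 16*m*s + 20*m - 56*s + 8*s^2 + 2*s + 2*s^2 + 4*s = 10*m^3 + 12*m^2*s + m*(2*s^2 + 50*s - 250) + 10*s^2 - 50*s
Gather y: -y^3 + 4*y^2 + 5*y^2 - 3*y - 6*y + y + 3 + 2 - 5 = -y^3 + 9*y^2 - 8*y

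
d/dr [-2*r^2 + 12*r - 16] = 12 - 4*r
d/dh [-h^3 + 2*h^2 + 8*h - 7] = -3*h^2 + 4*h + 8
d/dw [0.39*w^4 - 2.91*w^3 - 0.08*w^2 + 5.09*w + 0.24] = 1.56*w^3 - 8.73*w^2 - 0.16*w + 5.09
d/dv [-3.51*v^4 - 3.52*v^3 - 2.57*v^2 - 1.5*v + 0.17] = -14.04*v^3 - 10.56*v^2 - 5.14*v - 1.5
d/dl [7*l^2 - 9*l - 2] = 14*l - 9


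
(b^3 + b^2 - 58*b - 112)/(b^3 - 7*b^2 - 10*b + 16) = (b + 7)/(b - 1)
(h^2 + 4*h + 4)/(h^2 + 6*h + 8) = (h + 2)/(h + 4)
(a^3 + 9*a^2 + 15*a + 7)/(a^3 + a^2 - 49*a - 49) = (a + 1)/(a - 7)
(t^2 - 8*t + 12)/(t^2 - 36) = (t - 2)/(t + 6)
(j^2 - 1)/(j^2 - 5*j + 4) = (j + 1)/(j - 4)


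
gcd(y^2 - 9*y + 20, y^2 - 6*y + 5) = y - 5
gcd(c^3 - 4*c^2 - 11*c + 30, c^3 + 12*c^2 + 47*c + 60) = c + 3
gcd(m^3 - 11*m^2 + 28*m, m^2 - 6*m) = m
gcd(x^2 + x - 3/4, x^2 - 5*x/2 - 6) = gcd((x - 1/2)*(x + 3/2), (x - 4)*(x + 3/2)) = x + 3/2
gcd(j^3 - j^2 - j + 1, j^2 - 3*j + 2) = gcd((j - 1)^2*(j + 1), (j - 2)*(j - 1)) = j - 1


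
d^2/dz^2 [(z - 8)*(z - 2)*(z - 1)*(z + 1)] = 12*z^2 - 60*z + 30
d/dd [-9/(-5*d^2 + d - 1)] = 9*(1 - 10*d)/(5*d^2 - d + 1)^2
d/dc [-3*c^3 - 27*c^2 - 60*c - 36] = -9*c^2 - 54*c - 60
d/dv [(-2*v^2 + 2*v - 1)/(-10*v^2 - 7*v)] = (34*v^2 - 20*v - 7)/(v^2*(100*v^2 + 140*v + 49))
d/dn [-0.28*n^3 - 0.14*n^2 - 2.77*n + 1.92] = -0.84*n^2 - 0.28*n - 2.77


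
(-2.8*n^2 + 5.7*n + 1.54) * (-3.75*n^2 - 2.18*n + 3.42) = 10.5*n^4 - 15.271*n^3 - 27.777*n^2 + 16.1368*n + 5.2668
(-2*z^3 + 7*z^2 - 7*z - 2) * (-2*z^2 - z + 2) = 4*z^5 - 12*z^4 + 3*z^3 + 25*z^2 - 12*z - 4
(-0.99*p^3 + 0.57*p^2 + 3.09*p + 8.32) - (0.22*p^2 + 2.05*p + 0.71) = -0.99*p^3 + 0.35*p^2 + 1.04*p + 7.61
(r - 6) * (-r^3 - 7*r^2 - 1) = -r^4 - r^3 + 42*r^2 - r + 6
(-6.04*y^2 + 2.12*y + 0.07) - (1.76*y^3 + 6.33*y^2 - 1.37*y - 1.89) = -1.76*y^3 - 12.37*y^2 + 3.49*y + 1.96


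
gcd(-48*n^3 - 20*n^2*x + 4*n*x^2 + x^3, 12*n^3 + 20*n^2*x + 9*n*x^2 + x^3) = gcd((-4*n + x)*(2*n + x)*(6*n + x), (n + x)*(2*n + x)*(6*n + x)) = 12*n^2 + 8*n*x + x^2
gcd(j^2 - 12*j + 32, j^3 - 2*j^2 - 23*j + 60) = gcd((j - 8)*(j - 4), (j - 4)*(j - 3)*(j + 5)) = j - 4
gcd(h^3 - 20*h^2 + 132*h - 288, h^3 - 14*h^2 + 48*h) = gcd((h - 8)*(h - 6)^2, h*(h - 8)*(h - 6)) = h^2 - 14*h + 48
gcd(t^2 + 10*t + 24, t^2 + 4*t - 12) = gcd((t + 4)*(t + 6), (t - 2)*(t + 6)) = t + 6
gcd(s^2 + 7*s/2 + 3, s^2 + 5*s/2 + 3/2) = s + 3/2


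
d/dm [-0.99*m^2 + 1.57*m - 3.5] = 1.57 - 1.98*m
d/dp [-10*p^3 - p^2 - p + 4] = -30*p^2 - 2*p - 1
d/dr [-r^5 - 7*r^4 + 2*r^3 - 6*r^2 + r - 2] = -5*r^4 - 28*r^3 + 6*r^2 - 12*r + 1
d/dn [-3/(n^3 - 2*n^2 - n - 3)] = 3*(3*n^2 - 4*n - 1)/(-n^3 + 2*n^2 + n + 3)^2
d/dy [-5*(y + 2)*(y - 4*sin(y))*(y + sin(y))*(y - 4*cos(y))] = -5*(y + 2)*(y - 4*sin(y))*(y + sin(y))*(4*sin(y) + 1) - 5*(y + 2)*(y - 4*sin(y))*(y - 4*cos(y))*(cos(y) + 1) + 5*(y + 2)*(y + sin(y))*(y - 4*cos(y))*(4*cos(y) - 1) - 5*(y - 4*sin(y))*(y + sin(y))*(y - 4*cos(y))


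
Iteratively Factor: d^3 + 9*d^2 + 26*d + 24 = (d + 4)*(d^2 + 5*d + 6) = (d + 2)*(d + 4)*(d + 3)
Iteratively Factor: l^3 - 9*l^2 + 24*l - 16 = (l - 4)*(l^2 - 5*l + 4) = (l - 4)^2*(l - 1)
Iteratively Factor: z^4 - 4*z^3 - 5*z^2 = (z)*(z^3 - 4*z^2 - 5*z) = z^2*(z^2 - 4*z - 5) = z^2*(z + 1)*(z - 5)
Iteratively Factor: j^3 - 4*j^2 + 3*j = (j - 1)*(j^2 - 3*j) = j*(j - 1)*(j - 3)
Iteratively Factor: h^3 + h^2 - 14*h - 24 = (h + 2)*(h^2 - h - 12) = (h - 4)*(h + 2)*(h + 3)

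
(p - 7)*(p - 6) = p^2 - 13*p + 42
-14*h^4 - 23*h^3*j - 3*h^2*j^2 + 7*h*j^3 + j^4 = (-2*h + j)*(h + j)^2*(7*h + j)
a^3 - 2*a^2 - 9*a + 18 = (a - 3)*(a - 2)*(a + 3)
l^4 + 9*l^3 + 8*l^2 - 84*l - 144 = (l - 3)*(l + 2)*(l + 4)*(l + 6)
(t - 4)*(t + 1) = t^2 - 3*t - 4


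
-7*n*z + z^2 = z*(-7*n + z)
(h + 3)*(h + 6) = h^2 + 9*h + 18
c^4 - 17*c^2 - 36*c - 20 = (c - 5)*(c + 1)*(c + 2)^2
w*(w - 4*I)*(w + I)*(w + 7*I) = w^4 + 4*I*w^3 + 25*w^2 + 28*I*w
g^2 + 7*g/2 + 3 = (g + 3/2)*(g + 2)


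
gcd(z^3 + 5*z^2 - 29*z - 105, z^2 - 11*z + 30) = z - 5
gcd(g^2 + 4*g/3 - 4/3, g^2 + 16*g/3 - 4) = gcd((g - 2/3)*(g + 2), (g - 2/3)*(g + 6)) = g - 2/3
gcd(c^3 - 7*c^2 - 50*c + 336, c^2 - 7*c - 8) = c - 8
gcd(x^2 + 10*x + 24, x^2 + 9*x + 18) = x + 6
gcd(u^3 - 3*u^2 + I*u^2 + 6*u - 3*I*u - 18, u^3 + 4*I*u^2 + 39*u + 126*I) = u + 3*I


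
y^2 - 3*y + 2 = (y - 2)*(y - 1)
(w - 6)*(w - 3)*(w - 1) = w^3 - 10*w^2 + 27*w - 18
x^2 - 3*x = x*(x - 3)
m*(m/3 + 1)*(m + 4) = m^3/3 + 7*m^2/3 + 4*m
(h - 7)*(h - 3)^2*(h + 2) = h^4 - 11*h^3 + 25*h^2 + 39*h - 126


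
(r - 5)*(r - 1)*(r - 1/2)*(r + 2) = r^4 - 9*r^3/2 - 5*r^2 + 27*r/2 - 5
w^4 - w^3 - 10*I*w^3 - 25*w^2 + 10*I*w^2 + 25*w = w*(w - 1)*(w - 5*I)^2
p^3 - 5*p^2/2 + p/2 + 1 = (p - 2)*(p - 1)*(p + 1/2)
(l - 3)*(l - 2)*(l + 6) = l^3 + l^2 - 24*l + 36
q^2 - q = q*(q - 1)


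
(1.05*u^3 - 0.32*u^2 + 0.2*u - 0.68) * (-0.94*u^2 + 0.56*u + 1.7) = -0.987*u^5 + 0.8888*u^4 + 1.4178*u^3 + 0.2072*u^2 - 0.0408000000000001*u - 1.156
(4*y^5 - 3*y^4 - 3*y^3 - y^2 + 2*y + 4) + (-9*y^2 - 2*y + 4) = 4*y^5 - 3*y^4 - 3*y^3 - 10*y^2 + 8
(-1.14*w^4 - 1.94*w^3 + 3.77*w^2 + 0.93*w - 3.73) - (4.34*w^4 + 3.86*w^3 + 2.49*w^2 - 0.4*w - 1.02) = -5.48*w^4 - 5.8*w^3 + 1.28*w^2 + 1.33*w - 2.71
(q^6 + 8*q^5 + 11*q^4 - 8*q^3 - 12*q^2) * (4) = 4*q^6 + 32*q^5 + 44*q^4 - 32*q^3 - 48*q^2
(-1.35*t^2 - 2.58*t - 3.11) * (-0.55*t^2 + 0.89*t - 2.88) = 0.7425*t^4 + 0.2175*t^3 + 3.3023*t^2 + 4.6625*t + 8.9568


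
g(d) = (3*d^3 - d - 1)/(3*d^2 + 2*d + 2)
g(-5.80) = -6.36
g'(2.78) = 1.03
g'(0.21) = 0.36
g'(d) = (-6*d - 2)*(3*d^3 - d - 1)/(3*d^2 + 2*d + 2)^2 + (9*d^2 - 1)/(3*d^2 + 2*d + 2) = 3*d*(3*d^3 + 4*d^2 + 7*d + 2)/(9*d^4 + 12*d^3 + 16*d^2 + 8*d + 4)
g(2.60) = 1.79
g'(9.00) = 1.01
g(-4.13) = -4.64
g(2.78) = 1.97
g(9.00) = 8.28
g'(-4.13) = 1.04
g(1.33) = 0.47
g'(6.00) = 1.01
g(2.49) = 1.67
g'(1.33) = 1.02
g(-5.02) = -5.56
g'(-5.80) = 1.02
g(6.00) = 5.25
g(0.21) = -0.46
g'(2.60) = 1.03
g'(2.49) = 1.03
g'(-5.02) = 1.03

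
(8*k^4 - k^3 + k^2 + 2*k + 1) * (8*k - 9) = 64*k^5 - 80*k^4 + 17*k^3 + 7*k^2 - 10*k - 9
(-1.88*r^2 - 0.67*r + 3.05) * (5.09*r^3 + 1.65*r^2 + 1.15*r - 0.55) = -9.5692*r^5 - 6.5123*r^4 + 12.257*r^3 + 5.296*r^2 + 3.876*r - 1.6775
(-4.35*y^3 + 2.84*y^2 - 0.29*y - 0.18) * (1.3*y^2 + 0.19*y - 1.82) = -5.655*y^5 + 2.8655*y^4 + 8.0796*y^3 - 5.4579*y^2 + 0.4936*y + 0.3276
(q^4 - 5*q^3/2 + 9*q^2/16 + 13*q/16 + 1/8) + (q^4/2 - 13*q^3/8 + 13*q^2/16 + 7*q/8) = 3*q^4/2 - 33*q^3/8 + 11*q^2/8 + 27*q/16 + 1/8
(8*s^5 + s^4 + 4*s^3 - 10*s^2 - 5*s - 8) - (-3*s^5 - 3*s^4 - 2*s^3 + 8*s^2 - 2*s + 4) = 11*s^5 + 4*s^4 + 6*s^3 - 18*s^2 - 3*s - 12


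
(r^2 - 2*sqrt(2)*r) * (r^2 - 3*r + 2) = r^4 - 3*r^3 - 2*sqrt(2)*r^3 + 2*r^2 + 6*sqrt(2)*r^2 - 4*sqrt(2)*r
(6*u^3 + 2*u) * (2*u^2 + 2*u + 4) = 12*u^5 + 12*u^4 + 28*u^3 + 4*u^2 + 8*u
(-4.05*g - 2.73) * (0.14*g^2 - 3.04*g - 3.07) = -0.567*g^3 + 11.9298*g^2 + 20.7327*g + 8.3811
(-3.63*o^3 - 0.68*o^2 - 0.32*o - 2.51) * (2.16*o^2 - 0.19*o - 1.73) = -7.8408*o^5 - 0.7791*o^4 + 5.7179*o^3 - 4.1844*o^2 + 1.0305*o + 4.3423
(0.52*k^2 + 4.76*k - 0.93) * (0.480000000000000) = 0.2496*k^2 + 2.2848*k - 0.4464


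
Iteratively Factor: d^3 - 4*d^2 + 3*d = (d)*(d^2 - 4*d + 3) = d*(d - 1)*(d - 3)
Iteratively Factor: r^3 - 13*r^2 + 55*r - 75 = (r - 5)*(r^2 - 8*r + 15) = (r - 5)^2*(r - 3)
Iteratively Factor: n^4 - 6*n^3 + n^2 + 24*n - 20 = (n - 2)*(n^3 - 4*n^2 - 7*n + 10) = (n - 2)*(n - 1)*(n^2 - 3*n - 10) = (n - 2)*(n - 1)*(n + 2)*(n - 5)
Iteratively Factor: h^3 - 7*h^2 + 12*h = (h - 4)*(h^2 - 3*h) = h*(h - 4)*(h - 3)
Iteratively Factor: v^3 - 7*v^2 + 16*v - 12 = (v - 3)*(v^2 - 4*v + 4) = (v - 3)*(v - 2)*(v - 2)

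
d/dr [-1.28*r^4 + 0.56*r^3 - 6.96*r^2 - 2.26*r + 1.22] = -5.12*r^3 + 1.68*r^2 - 13.92*r - 2.26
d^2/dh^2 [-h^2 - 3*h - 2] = -2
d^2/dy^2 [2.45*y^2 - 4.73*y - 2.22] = 4.90000000000000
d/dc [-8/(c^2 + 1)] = 16*c/(c^2 + 1)^2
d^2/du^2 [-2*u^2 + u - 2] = -4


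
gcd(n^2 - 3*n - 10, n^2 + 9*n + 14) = n + 2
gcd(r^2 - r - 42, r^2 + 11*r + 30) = r + 6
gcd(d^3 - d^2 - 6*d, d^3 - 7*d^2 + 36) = d^2 - d - 6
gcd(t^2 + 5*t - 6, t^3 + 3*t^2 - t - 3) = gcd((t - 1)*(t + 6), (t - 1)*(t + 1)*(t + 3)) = t - 1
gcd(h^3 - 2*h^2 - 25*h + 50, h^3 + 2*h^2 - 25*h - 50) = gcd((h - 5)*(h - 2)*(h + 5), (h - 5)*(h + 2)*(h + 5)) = h^2 - 25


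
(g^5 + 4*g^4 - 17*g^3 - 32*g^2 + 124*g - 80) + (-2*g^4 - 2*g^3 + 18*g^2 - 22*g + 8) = g^5 + 2*g^4 - 19*g^3 - 14*g^2 + 102*g - 72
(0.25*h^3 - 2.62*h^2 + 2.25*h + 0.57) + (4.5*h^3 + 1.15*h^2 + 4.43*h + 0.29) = 4.75*h^3 - 1.47*h^2 + 6.68*h + 0.86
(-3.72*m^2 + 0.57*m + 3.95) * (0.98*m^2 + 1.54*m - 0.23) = -3.6456*m^4 - 5.1702*m^3 + 5.6044*m^2 + 5.9519*m - 0.9085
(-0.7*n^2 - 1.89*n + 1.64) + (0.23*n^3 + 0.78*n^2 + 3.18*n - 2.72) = 0.23*n^3 + 0.0800000000000001*n^2 + 1.29*n - 1.08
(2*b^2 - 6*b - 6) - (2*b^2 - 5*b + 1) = -b - 7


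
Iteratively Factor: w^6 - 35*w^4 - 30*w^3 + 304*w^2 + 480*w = (w + 4)*(w^5 - 4*w^4 - 19*w^3 + 46*w^2 + 120*w) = (w - 5)*(w + 4)*(w^4 + w^3 - 14*w^2 - 24*w) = (w - 5)*(w - 4)*(w + 4)*(w^3 + 5*w^2 + 6*w) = (w - 5)*(w - 4)*(w + 2)*(w + 4)*(w^2 + 3*w) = w*(w - 5)*(w - 4)*(w + 2)*(w + 4)*(w + 3)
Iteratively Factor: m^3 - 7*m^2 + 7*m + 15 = (m - 5)*(m^2 - 2*m - 3) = (m - 5)*(m + 1)*(m - 3)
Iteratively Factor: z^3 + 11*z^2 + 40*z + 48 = (z + 4)*(z^2 + 7*z + 12) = (z + 3)*(z + 4)*(z + 4)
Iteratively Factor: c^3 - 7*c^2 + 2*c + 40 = (c - 4)*(c^2 - 3*c - 10) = (c - 5)*(c - 4)*(c + 2)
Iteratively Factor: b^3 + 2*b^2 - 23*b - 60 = (b + 4)*(b^2 - 2*b - 15) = (b - 5)*(b + 4)*(b + 3)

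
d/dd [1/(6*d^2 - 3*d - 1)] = 3*(1 - 4*d)/(-6*d^2 + 3*d + 1)^2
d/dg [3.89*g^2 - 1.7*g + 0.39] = 7.78*g - 1.7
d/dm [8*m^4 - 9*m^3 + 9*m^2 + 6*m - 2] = 32*m^3 - 27*m^2 + 18*m + 6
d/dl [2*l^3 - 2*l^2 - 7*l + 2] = 6*l^2 - 4*l - 7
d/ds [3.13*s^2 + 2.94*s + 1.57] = 6.26*s + 2.94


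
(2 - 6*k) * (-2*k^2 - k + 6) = 12*k^3 + 2*k^2 - 38*k + 12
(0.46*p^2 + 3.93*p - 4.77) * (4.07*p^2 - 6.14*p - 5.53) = 1.8722*p^4 + 13.1707*p^3 - 46.0879*p^2 + 7.5549*p + 26.3781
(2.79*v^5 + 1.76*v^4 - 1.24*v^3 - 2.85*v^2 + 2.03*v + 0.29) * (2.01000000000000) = 5.6079*v^5 + 3.5376*v^4 - 2.4924*v^3 - 5.7285*v^2 + 4.0803*v + 0.5829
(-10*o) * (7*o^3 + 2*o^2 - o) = -70*o^4 - 20*o^3 + 10*o^2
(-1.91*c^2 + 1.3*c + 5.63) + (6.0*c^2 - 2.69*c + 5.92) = 4.09*c^2 - 1.39*c + 11.55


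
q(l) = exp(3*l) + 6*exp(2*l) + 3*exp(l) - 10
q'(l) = 3*exp(3*l) + 12*exp(2*l) + 3*exp(l)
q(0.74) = 31.85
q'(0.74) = 86.63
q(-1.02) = -8.09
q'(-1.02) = 2.78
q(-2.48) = -9.71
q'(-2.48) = 0.34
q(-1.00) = -8.03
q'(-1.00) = 2.88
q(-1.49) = -9.01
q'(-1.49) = 1.32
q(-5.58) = -9.99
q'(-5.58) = 0.01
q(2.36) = 1882.75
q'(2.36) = 4941.70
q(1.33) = 141.18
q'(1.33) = 345.06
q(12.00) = 4311390482336228.66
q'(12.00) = 12934012511299408.18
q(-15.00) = -10.00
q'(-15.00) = 0.00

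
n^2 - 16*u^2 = (n - 4*u)*(n + 4*u)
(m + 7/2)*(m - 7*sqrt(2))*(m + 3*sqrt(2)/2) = m^3 - 11*sqrt(2)*m^2/2 + 7*m^2/2 - 77*sqrt(2)*m/4 - 21*m - 147/2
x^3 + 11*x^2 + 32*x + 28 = (x + 2)^2*(x + 7)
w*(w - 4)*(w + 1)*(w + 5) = w^4 + 2*w^3 - 19*w^2 - 20*w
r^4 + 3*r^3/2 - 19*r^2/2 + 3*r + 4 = (r - 2)*(r - 1)*(r + 1/2)*(r + 4)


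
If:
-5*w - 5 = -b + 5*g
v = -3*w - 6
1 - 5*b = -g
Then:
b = -5*w/24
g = -25*w/24 - 1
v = -3*w - 6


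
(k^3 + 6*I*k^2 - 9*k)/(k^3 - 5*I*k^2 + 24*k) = (k + 3*I)/(k - 8*I)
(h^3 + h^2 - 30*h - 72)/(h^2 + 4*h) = h - 3 - 18/h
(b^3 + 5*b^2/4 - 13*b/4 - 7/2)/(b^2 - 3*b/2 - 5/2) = (4*b^2 + b - 14)/(2*(2*b - 5))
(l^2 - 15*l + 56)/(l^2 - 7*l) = (l - 8)/l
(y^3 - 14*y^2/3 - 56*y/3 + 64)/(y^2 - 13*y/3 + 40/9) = 3*(y^2 - 2*y - 24)/(3*y - 5)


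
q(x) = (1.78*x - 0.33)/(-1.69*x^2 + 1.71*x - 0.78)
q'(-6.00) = 0.02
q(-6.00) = 0.15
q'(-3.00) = 0.07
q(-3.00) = 0.27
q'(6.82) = 0.03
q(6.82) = -0.17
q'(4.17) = 0.09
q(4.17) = -0.31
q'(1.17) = 1.67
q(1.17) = -1.60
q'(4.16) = 0.09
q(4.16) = -0.31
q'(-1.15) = 0.18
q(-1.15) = 0.48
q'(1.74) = 0.74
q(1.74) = -0.95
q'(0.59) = -3.37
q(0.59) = -2.00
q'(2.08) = 0.48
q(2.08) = -0.74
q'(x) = (1.78*x - 0.33)*(3.38*x - 1.71)/(-1.69*x^2 + 1.71*x - 0.78)^2 + 1.78/(-1.69*x^2 + 1.71*x - 0.78) = (3.0082*x^2 - 1.1154*x - 0.8241)/(2.8561*x^4 - 5.7798*x^3 + 5.5605*x^2 - 2.6676*x + 0.6084)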